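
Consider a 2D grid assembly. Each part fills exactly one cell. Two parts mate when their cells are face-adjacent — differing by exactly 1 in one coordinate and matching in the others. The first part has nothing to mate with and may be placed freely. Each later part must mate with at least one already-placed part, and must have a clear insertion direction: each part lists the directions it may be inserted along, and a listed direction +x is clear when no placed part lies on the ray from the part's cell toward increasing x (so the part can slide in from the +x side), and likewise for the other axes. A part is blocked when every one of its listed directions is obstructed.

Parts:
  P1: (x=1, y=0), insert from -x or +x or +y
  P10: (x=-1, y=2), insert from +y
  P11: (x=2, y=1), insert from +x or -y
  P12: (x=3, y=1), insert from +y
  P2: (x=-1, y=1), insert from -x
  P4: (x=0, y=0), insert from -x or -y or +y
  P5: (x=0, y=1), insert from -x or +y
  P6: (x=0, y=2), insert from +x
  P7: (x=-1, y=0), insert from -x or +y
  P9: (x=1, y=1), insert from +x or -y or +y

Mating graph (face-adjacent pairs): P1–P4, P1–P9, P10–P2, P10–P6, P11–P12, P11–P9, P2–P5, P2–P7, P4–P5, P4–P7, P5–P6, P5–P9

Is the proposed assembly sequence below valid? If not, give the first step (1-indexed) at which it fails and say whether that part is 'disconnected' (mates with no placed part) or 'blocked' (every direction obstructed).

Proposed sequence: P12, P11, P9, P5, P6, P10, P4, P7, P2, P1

Valid

1. P12@(3, 1) [+y clear] — {P12}
2. P11@(2, 1) [-y clear] — {P11, P12}
3. P9@(1, 1) [-y clear] — {P11, P12, P9}
4. P5@(0, 1) [-x clear] — {P11, P12, P5, P9}
5. P6@(0, 2) [+x clear] — {P11, P12, P5, P6, P9}
6. P10@(-1, 2) [+y clear] — {P10, P11, P12, P5, P6, P9}
7. P4@(0, 0) [-x clear] — {P10, P11, P12, P4, P5, P6, P9}
8. P7@(-1, 0) [-x clear] — {P10, P11, P12, P4, P5, P6, P7, P9}
9. P2@(-1, 1) [-x clear] — {P10, P11, P12, P2, P4, P5, P6, P7, P9}
10. P1@(1, 0) [+x clear] — {P1, P10, P11, P12, P2, P4, P5, P6, P7, P9}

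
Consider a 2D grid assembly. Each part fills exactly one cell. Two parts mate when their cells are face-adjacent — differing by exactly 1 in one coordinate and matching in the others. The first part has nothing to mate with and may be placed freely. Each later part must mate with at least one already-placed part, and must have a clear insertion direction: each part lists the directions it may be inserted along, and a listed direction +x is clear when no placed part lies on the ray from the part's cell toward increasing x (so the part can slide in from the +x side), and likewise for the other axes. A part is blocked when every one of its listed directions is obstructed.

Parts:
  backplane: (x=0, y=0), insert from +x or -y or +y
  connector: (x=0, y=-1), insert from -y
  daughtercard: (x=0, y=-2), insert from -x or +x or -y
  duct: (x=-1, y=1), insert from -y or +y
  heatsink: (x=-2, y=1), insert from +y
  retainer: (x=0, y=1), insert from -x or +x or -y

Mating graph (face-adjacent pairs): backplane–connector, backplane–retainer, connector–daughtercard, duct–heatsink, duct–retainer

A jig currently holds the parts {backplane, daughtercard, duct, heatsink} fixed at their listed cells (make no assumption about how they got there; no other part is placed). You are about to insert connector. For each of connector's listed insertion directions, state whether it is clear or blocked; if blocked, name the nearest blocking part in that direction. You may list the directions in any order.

-y: nearest on ray is daughtercard@(0, -2) ⇒ blocked

-y: blocked by daughtercard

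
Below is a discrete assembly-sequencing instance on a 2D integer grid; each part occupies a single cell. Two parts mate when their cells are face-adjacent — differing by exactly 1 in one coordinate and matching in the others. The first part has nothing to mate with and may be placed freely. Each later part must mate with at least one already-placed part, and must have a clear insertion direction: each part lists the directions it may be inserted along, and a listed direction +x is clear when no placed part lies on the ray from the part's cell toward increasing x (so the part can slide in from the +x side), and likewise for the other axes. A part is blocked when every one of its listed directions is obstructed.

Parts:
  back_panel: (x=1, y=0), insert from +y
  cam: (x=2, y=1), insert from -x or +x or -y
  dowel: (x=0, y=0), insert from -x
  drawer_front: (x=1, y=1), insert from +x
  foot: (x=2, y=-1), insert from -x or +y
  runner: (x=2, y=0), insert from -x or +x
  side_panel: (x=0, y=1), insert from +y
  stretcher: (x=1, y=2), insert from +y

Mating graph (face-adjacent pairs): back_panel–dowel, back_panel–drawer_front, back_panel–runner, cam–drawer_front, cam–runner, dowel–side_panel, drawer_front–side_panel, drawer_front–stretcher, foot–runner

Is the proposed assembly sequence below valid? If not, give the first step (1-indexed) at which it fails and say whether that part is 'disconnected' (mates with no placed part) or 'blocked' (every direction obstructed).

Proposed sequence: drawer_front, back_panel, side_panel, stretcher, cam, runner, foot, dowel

Invalid at step 2 (blocked)

1. drawer_front@(1, 1) [+x clear] — {drawer_front}
2. back_panel@(1, 0) — +y all obstructed ⇒ blocked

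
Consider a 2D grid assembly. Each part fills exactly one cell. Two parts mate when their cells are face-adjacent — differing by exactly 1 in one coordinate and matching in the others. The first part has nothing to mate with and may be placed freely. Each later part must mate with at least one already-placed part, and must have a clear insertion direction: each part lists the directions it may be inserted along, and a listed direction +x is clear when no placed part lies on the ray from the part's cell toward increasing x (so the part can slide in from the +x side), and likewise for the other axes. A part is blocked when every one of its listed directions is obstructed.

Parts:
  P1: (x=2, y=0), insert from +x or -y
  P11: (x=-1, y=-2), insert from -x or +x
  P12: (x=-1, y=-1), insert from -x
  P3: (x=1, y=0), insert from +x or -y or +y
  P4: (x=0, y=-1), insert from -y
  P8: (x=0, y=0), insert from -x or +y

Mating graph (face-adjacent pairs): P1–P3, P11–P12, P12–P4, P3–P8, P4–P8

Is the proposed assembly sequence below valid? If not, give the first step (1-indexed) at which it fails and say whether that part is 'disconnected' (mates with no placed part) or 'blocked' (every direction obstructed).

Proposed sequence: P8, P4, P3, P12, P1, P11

Valid

1. P8@(0, 0) [-x clear] — {P8}
2. P4@(0, -1) [-y clear] — {P4, P8}
3. P3@(1, 0) [+x clear] — {P3, P4, P8}
4. P12@(-1, -1) [-x clear] — {P12, P3, P4, P8}
5. P1@(2, 0) [+x clear] — {P1, P12, P3, P4, P8}
6. P11@(-1, -2) [-x clear] — {P1, P11, P12, P3, P4, P8}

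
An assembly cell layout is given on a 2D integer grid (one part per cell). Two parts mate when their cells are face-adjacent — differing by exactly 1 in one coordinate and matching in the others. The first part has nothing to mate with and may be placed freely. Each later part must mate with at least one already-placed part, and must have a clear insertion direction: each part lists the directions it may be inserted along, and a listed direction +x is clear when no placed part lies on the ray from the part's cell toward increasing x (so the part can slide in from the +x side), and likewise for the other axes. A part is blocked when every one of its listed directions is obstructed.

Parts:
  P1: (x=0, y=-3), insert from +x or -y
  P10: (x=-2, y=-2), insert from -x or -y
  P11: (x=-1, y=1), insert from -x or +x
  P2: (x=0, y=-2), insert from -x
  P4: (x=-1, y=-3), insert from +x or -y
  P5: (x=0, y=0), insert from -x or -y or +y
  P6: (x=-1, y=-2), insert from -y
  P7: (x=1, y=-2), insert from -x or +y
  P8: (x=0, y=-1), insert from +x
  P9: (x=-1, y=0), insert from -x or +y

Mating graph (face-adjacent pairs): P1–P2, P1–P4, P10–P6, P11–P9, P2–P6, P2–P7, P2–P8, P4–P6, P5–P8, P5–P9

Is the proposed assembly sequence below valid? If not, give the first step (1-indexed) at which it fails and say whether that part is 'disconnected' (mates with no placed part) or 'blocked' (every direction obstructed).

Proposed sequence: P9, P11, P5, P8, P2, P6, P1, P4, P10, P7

Valid

1. P9@(-1, 0) [-x clear] — {P9}
2. P11@(-1, 1) [-x clear] — {P11, P9}
3. P5@(0, 0) [-y clear] — {P11, P5, P9}
4. P8@(0, -1) [+x clear] — {P11, P5, P8, P9}
5. P2@(0, -2) [-x clear] — {P11, P2, P5, P8, P9}
6. P6@(-1, -2) [-y clear] — {P11, P2, P5, P6, P8, P9}
7. P1@(0, -3) [+x clear] — {P1, P11, P2, P5, P6, P8, P9}
8. P4@(-1, -3) [-y clear] — {P1, P11, P2, P4, P5, P6, P8, P9}
9. P10@(-2, -2) [-x clear] — {P1, P10, P11, P2, P4, P5, P6, P8, P9}
10. P7@(1, -2) [+y clear] — {P1, P10, P11, P2, P4, P5, P6, P7, P8, P9}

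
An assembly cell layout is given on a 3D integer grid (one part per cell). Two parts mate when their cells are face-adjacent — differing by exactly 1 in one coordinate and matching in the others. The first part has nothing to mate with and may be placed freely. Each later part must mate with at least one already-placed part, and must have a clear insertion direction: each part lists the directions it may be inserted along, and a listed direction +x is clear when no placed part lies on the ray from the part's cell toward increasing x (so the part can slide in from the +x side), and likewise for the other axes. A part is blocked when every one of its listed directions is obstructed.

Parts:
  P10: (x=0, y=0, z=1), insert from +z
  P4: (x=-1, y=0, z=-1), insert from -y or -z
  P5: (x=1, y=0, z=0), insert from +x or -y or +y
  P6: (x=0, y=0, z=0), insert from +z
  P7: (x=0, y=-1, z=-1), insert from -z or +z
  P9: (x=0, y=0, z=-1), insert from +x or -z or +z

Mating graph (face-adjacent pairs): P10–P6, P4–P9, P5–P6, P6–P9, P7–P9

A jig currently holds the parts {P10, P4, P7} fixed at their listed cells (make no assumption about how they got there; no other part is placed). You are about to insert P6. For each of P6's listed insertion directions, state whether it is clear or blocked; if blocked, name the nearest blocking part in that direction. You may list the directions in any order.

+z: nearest on ray is P10@(0, 0, 1) ⇒ blocked

+z: blocked by P10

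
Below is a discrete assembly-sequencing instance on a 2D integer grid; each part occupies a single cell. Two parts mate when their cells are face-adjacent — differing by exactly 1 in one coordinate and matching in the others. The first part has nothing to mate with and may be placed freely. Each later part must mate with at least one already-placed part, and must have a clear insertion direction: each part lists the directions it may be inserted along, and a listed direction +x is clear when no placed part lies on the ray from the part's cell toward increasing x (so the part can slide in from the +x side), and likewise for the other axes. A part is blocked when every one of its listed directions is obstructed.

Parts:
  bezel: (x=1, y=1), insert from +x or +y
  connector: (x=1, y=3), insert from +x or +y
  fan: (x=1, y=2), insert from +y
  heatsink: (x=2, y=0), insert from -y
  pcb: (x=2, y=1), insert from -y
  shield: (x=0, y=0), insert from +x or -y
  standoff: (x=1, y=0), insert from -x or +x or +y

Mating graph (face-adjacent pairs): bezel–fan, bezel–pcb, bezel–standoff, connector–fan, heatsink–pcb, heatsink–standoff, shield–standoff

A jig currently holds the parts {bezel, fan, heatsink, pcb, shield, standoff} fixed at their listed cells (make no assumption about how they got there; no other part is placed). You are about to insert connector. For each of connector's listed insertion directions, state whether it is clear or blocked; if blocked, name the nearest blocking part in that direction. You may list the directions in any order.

+x: ray from connector(1, 3) has no placed part ⇒ clear
+y: ray from connector(1, 3) has no placed part ⇒ clear

+x: clear; +y: clear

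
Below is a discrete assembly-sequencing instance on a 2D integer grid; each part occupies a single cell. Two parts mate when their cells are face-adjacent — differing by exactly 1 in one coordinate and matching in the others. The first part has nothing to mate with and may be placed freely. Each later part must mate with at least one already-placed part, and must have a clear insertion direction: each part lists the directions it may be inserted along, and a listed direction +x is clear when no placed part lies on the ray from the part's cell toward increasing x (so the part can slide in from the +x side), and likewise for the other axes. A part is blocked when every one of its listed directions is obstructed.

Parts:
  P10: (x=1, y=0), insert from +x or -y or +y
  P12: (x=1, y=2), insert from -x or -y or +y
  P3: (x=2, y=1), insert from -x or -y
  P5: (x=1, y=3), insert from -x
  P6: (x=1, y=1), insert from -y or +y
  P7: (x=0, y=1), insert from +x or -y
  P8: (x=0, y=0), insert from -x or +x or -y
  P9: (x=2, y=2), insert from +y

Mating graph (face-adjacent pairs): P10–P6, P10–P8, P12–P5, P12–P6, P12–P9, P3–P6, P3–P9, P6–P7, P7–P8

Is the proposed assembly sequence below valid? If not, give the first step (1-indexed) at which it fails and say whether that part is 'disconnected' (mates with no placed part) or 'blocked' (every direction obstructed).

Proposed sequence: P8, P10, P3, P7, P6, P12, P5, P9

Invalid at step 3 (disconnected)

1. P8@(0, 0) [-x clear] — {P8}
2. P10@(1, 0) [+x clear] — {P10, P8}
3. P3@(2, 1) — no placed neighbour ⇒ disconnected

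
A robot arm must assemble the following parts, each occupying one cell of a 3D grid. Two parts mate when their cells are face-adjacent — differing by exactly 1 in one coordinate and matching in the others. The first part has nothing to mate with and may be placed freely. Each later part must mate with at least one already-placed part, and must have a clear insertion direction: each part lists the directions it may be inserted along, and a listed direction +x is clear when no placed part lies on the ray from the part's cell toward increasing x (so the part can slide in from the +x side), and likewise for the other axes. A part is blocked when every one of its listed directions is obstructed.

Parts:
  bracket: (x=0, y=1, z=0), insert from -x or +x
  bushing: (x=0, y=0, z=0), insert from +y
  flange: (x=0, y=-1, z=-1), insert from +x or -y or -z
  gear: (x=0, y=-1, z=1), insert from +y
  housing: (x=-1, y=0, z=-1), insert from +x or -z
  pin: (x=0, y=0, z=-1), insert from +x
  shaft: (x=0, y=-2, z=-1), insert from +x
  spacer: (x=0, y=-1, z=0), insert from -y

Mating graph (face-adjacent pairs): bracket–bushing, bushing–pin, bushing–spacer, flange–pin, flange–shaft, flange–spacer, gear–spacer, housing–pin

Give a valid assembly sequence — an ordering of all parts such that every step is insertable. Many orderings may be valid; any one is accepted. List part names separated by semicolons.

housing; pin; bushing; spacer; gear; flange; shaft; bracket

1. housing@(-1, 0, -1) [+x clear] — {housing}
2. pin@(0, 0, -1) [+x clear] — {housing, pin}
3. bushing@(0, 0, 0) [+y clear] — {bushing, housing, pin}
4. spacer@(0, -1, 0) [-y clear] — {bushing, housing, pin, spacer}
5. gear@(0, -1, 1) [+y clear] — {bushing, gear, housing, pin, spacer}
6. flange@(0, -1, -1) [+x clear] — {bushing, flange, gear, housing, pin, spacer}
7. shaft@(0, -2, -1) [+x clear] — {bushing, flange, gear, housing, pin, shaft, spacer}
8. bracket@(0, 1, 0) [-x clear] — {bracket, bushing, flange, gear, housing, pin, shaft, spacer}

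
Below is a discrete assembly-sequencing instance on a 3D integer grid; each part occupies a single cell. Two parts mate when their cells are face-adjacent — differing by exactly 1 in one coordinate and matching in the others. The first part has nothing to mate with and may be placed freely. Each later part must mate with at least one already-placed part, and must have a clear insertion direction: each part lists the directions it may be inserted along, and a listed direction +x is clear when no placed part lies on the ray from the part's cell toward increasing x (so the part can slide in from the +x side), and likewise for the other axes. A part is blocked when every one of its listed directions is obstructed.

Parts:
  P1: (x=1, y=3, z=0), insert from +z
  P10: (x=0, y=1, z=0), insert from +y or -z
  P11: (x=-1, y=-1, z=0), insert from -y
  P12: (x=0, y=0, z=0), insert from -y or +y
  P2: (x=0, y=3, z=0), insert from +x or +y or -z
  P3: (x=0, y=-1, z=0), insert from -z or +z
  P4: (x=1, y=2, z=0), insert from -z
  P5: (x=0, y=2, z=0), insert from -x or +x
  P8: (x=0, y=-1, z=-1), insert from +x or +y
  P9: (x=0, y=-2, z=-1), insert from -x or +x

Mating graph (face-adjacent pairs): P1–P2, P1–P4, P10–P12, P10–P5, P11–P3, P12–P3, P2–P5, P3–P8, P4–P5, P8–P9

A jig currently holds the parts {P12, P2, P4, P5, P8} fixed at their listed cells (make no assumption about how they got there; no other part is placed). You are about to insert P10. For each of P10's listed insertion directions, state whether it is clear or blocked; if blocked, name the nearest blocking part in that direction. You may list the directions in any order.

+y: blocked by P5; -z: clear

+y: nearest on ray is P5@(0, 2, 0) ⇒ blocked
-z: ray from P10(0, 1, 0) has no placed part ⇒ clear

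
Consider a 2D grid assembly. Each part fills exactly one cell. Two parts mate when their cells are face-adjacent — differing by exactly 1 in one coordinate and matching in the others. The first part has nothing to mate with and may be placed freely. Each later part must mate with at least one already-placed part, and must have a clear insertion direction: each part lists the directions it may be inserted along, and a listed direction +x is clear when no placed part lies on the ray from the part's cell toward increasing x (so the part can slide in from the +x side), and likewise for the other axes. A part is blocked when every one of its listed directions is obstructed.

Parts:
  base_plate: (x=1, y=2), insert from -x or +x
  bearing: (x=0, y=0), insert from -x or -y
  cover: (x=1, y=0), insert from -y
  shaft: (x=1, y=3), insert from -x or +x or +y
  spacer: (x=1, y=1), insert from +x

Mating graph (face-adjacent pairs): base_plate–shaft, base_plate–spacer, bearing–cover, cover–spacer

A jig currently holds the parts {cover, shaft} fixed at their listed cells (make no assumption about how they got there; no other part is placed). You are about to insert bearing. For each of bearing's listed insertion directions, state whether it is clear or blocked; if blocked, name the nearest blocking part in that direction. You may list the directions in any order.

-x: clear; -y: clear

-x: ray from bearing(0, 0) has no placed part ⇒ clear
-y: ray from bearing(0, 0) has no placed part ⇒ clear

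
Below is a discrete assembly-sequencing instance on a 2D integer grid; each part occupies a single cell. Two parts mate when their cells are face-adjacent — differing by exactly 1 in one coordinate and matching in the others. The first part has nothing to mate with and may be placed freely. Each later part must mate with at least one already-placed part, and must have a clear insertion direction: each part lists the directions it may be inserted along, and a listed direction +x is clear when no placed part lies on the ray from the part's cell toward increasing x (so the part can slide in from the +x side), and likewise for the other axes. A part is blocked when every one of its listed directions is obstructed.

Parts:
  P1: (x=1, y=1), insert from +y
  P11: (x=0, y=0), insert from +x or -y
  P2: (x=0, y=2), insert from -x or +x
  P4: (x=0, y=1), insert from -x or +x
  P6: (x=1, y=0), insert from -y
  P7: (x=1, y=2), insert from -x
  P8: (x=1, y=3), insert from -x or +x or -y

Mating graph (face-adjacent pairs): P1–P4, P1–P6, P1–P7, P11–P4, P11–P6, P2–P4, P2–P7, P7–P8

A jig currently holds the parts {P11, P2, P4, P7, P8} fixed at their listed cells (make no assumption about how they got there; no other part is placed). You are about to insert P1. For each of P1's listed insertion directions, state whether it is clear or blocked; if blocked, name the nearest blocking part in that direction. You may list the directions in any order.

+y: nearest on ray is P7@(1, 2) ⇒ blocked

+y: blocked by P7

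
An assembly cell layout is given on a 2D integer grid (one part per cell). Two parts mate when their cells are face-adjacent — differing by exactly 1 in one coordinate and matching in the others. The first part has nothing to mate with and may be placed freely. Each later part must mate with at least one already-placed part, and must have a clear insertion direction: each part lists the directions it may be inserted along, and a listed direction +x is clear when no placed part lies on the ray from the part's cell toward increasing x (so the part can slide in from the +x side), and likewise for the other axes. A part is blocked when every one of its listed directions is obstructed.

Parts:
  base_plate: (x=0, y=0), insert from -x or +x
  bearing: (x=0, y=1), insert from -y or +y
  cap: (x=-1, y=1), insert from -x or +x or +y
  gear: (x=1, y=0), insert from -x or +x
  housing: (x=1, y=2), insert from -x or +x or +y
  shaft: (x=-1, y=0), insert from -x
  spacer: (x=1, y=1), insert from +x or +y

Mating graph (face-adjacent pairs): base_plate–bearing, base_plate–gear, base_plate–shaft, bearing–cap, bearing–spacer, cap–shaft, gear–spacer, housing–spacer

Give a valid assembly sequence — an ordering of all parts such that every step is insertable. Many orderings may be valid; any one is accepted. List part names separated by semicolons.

1. housing@(1, 2) [-x clear] — {housing}
2. spacer@(1, 1) [+x clear] — {housing, spacer}
3. gear@(1, 0) [-x clear] — {gear, housing, spacer}
4. base_plate@(0, 0) [-x clear] — {base_plate, gear, housing, spacer}
5. bearing@(0, 1) [+y clear] — {base_plate, bearing, gear, housing, spacer}
6. shaft@(-1, 0) [-x clear] — {base_plate, bearing, gear, housing, shaft, spacer}
7. cap@(-1, 1) [-x clear] — {base_plate, bearing, cap, gear, housing, shaft, spacer}

housing; spacer; gear; base_plate; bearing; shaft; cap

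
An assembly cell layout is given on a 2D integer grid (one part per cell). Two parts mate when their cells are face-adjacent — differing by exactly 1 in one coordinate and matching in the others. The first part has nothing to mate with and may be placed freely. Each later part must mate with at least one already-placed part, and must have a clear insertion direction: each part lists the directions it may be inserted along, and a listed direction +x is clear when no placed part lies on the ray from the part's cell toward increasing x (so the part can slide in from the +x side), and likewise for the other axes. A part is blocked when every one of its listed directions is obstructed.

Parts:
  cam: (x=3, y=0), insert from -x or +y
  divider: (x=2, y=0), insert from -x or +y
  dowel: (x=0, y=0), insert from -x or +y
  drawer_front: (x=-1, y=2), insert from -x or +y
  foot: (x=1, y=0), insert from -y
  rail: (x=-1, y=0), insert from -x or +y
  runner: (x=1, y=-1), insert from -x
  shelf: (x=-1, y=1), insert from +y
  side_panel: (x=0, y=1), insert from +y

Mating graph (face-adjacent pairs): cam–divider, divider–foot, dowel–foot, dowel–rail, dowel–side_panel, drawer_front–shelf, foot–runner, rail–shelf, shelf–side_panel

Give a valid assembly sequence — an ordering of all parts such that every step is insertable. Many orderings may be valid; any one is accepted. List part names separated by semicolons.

side_panel; shelf; dowel; drawer_front; rail; foot; runner; divider; cam

1. side_panel@(0, 1) [+y clear] — {side_panel}
2. shelf@(-1, 1) [+y clear] — {shelf, side_panel}
3. dowel@(0, 0) [-x clear] — {dowel, shelf, side_panel}
4. drawer_front@(-1, 2) [-x clear] — {dowel, drawer_front, shelf, side_panel}
5. rail@(-1, 0) [-x clear] — {dowel, drawer_front, rail, shelf, side_panel}
6. foot@(1, 0) [-y clear] — {dowel, drawer_front, foot, rail, shelf, side_panel}
7. runner@(1, -1) [-x clear] — {dowel, drawer_front, foot, rail, runner, shelf, side_panel}
8. divider@(2, 0) [+y clear] — {divider, dowel, drawer_front, foot, rail, runner, shelf, side_panel}
9. cam@(3, 0) [+y clear] — {cam, divider, dowel, drawer_front, foot, rail, runner, shelf, side_panel}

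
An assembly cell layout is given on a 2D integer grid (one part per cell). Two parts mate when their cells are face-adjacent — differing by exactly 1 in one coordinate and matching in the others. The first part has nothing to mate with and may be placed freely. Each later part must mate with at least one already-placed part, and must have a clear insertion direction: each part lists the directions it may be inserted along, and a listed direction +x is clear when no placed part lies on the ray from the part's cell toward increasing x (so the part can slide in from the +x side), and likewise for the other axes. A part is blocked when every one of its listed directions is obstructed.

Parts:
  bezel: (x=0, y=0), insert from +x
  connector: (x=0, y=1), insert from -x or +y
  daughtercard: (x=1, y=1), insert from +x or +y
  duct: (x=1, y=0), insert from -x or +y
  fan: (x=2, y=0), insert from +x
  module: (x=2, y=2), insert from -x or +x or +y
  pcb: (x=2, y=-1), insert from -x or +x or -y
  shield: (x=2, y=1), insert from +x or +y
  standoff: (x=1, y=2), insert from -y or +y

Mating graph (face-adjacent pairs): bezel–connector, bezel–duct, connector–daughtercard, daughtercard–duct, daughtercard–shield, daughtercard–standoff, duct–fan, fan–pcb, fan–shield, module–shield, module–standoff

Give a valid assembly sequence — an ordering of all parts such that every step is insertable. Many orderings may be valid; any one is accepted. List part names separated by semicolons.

1. bezel@(0, 0) [+x clear] — {bezel}
2. duct@(1, 0) [+y clear] — {bezel, duct}
3. daughtercard@(1, 1) [+x clear] — {bezel, daughtercard, duct}
4. standoff@(1, 2) [+y clear] — {bezel, daughtercard, duct, standoff}
5. module@(2, 2) [+x clear] — {bezel, daughtercard, duct, module, standoff}
6. shield@(2, 1) [+x clear] — {bezel, daughtercard, duct, module, shield, standoff}
7. connector@(0, 1) [-x clear] — {bezel, connector, daughtercard, duct, module, shield, standoff}
8. fan@(2, 0) [+x clear] — {bezel, connector, daughtercard, duct, fan, module, shield, standoff}
9. pcb@(2, -1) [-x clear] — {bezel, connector, daughtercard, duct, fan, module, pcb, shield, standoff}

bezel; duct; daughtercard; standoff; module; shield; connector; fan; pcb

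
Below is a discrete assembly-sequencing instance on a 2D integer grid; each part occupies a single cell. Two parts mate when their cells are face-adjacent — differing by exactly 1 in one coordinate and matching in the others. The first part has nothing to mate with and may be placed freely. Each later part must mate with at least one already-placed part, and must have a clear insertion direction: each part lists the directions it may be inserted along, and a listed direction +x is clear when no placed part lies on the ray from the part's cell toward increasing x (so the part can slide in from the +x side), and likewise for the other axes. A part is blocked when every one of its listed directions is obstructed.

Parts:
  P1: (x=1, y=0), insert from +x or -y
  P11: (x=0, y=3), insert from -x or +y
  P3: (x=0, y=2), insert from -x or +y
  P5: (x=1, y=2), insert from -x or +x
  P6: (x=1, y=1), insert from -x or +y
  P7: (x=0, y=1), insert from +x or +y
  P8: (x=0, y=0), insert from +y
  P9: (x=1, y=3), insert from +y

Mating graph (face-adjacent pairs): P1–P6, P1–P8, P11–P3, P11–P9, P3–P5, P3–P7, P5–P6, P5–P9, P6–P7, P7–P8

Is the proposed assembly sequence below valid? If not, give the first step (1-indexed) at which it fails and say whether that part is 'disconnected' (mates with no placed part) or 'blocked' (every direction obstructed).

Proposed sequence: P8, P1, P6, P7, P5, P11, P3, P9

Invalid at step 6 (disconnected)

1. P8@(0, 0) [+y clear] — {P8}
2. P1@(1, 0) [+x clear] — {P1, P8}
3. P6@(1, 1) [-x clear] — {P1, P6, P8}
4. P7@(0, 1) [+y clear] — {P1, P6, P7, P8}
5. P5@(1, 2) [-x clear] — {P1, P5, P6, P7, P8}
6. P11@(0, 3) — no placed neighbour ⇒ disconnected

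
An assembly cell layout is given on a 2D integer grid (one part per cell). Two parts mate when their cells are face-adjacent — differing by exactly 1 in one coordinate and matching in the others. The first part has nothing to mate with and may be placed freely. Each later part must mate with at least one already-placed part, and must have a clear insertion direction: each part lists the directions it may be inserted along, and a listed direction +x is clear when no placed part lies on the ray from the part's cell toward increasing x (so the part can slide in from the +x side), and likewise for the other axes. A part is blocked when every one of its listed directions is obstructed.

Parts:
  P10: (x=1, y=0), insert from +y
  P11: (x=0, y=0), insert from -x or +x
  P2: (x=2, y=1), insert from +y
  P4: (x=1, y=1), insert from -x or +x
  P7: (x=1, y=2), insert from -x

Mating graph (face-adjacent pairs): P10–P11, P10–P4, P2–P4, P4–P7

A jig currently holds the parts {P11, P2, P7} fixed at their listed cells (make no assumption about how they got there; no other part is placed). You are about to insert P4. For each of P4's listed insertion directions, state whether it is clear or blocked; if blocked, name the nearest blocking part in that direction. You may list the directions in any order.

-x: ray from P4(1, 1) has no placed part ⇒ clear
+x: nearest on ray is P2@(2, 1) ⇒ blocked

+x: blocked by P2; -x: clear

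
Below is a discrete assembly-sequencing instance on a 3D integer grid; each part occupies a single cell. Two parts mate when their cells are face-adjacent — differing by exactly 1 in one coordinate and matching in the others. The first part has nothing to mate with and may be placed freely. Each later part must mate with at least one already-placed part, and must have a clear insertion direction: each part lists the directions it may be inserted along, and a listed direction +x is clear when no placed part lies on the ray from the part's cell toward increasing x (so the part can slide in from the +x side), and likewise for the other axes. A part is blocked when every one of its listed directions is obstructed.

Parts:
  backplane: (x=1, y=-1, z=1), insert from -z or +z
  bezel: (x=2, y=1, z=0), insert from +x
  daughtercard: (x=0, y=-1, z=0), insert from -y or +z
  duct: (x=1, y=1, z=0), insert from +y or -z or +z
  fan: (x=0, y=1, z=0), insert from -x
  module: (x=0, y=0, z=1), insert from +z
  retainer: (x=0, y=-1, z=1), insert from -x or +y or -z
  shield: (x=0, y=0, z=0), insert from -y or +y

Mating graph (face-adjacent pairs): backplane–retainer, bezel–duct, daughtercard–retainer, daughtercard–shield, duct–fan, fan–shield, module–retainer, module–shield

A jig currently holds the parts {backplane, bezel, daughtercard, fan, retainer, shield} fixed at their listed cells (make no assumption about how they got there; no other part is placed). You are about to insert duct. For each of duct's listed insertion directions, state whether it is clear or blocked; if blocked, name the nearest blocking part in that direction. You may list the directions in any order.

+y: ray from duct(1, 1, 0) has no placed part ⇒ clear
-z: ray from duct(1, 1, 0) has no placed part ⇒ clear
+z: ray from duct(1, 1, 0) has no placed part ⇒ clear

+y: clear; +z: clear; -z: clear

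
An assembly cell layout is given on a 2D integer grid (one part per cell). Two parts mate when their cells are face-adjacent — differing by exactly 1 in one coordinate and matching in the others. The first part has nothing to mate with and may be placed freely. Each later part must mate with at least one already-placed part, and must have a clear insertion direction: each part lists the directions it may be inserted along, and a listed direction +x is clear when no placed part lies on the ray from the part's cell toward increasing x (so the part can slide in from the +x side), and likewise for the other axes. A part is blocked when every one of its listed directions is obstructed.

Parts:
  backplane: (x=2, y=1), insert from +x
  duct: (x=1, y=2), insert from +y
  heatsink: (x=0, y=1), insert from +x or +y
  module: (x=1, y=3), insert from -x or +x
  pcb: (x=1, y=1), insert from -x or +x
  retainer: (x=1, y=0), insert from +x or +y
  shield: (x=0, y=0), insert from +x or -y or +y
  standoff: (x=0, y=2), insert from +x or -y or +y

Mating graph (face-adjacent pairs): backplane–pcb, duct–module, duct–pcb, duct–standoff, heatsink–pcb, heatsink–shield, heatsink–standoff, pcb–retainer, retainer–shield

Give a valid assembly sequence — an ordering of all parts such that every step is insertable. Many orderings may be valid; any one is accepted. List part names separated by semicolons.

standoff; heatsink; pcb; retainer; shield; backplane; duct; module

1. standoff@(0, 2) [+x clear] — {standoff}
2. heatsink@(0, 1) [+x clear] — {heatsink, standoff}
3. pcb@(1, 1) [+x clear] — {heatsink, pcb, standoff}
4. retainer@(1, 0) [+x clear] — {heatsink, pcb, retainer, standoff}
5. shield@(0, 0) [-y clear] — {heatsink, pcb, retainer, shield, standoff}
6. backplane@(2, 1) [+x clear] — {backplane, heatsink, pcb, retainer, shield, standoff}
7. duct@(1, 2) [+y clear] — {backplane, duct, heatsink, pcb, retainer, shield, standoff}
8. module@(1, 3) [-x clear] — {backplane, duct, heatsink, module, pcb, retainer, shield, standoff}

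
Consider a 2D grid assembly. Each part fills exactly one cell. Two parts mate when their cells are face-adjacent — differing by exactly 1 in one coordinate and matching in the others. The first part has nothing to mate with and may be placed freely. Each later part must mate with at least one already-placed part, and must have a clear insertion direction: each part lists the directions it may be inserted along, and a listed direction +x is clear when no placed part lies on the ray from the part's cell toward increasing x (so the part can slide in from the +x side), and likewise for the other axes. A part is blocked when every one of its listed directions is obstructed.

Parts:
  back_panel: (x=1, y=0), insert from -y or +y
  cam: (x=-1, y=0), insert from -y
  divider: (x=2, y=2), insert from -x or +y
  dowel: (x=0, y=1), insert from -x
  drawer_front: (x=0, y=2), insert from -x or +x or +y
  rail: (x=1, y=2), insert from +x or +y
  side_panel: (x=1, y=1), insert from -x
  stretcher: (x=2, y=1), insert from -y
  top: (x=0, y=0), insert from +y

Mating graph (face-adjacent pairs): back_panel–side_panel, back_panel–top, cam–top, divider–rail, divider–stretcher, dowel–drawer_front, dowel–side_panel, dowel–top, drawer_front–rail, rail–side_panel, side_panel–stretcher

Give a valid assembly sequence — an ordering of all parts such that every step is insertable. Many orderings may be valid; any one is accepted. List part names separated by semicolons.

divider; rail; side_panel; back_panel; top; dowel; cam; drawer_front; stretcher

1. divider@(2, 2) [-x clear] — {divider}
2. rail@(1, 2) [+y clear] — {divider, rail}
3. side_panel@(1, 1) [-x clear] — {divider, rail, side_panel}
4. back_panel@(1, 0) [-y clear] — {back_panel, divider, rail, side_panel}
5. top@(0, 0) [+y clear] — {back_panel, divider, rail, side_panel, top}
6. dowel@(0, 1) [-x clear] — {back_panel, divider, dowel, rail, side_panel, top}
7. cam@(-1, 0) [-y clear] — {back_panel, cam, divider, dowel, rail, side_panel, top}
8. drawer_front@(0, 2) [-x clear] — {back_panel, cam, divider, dowel, drawer_front, rail, side_panel, top}
9. stretcher@(2, 1) [-y clear] — {back_panel, cam, divider, dowel, drawer_front, rail, side_panel, stretcher, top}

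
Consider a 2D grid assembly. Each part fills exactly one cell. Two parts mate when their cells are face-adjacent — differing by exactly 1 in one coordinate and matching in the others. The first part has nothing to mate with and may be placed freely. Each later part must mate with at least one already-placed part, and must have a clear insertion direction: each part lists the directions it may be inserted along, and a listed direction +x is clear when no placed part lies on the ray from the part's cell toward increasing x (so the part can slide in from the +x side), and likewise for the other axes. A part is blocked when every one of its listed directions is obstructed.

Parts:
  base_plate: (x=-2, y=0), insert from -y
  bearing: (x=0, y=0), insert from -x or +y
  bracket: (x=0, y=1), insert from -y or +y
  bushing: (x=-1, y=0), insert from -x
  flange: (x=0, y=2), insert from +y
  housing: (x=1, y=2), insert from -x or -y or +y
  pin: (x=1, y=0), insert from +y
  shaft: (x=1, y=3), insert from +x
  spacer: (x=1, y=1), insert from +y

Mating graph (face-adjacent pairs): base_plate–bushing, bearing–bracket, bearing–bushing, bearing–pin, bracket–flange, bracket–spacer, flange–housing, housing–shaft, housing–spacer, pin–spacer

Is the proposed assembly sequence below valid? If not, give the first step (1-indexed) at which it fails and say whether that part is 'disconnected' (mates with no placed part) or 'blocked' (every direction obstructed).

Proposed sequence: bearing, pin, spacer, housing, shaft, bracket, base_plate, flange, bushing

1. bearing@(0, 0) [-x clear] — {bearing}
2. pin@(1, 0) [+y clear] — {bearing, pin}
3. spacer@(1, 1) [+y clear] — {bearing, pin, spacer}
4. housing@(1, 2) [-x clear] — {bearing, housing, pin, spacer}
5. shaft@(1, 3) [+x clear] — {bearing, housing, pin, shaft, spacer}
6. bracket@(0, 1) [+y clear] — {bearing, bracket, housing, pin, shaft, spacer}
7. base_plate@(-2, 0) — no placed neighbour ⇒ disconnected

Invalid at step 7 (disconnected)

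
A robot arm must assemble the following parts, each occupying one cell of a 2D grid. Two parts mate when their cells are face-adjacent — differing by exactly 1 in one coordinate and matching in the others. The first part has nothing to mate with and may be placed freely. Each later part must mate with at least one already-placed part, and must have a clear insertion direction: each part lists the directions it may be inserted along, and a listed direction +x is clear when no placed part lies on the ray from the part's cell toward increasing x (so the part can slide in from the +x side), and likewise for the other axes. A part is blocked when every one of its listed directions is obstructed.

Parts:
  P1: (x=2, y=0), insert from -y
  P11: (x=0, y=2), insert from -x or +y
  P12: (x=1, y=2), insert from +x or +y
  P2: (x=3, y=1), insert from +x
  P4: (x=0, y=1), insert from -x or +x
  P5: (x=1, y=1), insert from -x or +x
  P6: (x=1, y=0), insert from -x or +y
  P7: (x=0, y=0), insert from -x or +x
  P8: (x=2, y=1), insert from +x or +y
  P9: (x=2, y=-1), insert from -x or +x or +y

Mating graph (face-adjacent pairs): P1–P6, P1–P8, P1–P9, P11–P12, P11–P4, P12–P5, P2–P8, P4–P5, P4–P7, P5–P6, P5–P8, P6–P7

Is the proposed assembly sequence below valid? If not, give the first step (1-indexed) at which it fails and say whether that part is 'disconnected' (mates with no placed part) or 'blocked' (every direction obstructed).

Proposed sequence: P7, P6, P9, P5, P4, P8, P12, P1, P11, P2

1. P7@(0, 0) [-x clear] — {P7}
2. P6@(1, 0) [+y clear] — {P6, P7}
3. P9@(2, -1) — no placed neighbour ⇒ disconnected

Invalid at step 3 (disconnected)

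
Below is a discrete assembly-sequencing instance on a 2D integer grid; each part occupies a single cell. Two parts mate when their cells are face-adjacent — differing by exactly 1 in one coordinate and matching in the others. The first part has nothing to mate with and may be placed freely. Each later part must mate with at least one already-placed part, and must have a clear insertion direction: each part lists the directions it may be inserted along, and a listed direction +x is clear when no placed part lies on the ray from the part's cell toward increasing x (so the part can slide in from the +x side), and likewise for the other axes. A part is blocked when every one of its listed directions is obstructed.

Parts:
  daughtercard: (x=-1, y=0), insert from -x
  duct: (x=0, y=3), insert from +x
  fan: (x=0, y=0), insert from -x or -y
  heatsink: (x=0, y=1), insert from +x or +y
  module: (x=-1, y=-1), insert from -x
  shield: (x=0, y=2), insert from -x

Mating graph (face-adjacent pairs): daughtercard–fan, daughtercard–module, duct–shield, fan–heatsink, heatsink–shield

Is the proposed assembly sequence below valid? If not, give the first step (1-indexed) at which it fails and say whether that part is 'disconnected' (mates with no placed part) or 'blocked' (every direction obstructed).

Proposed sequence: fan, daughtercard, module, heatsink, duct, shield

Invalid at step 5 (disconnected)

1. fan@(0, 0) [-x clear] — {fan}
2. daughtercard@(-1, 0) [-x clear] — {daughtercard, fan}
3. module@(-1, -1) [-x clear] — {daughtercard, fan, module}
4. heatsink@(0, 1) [+x clear] — {daughtercard, fan, heatsink, module}
5. duct@(0, 3) — no placed neighbour ⇒ disconnected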